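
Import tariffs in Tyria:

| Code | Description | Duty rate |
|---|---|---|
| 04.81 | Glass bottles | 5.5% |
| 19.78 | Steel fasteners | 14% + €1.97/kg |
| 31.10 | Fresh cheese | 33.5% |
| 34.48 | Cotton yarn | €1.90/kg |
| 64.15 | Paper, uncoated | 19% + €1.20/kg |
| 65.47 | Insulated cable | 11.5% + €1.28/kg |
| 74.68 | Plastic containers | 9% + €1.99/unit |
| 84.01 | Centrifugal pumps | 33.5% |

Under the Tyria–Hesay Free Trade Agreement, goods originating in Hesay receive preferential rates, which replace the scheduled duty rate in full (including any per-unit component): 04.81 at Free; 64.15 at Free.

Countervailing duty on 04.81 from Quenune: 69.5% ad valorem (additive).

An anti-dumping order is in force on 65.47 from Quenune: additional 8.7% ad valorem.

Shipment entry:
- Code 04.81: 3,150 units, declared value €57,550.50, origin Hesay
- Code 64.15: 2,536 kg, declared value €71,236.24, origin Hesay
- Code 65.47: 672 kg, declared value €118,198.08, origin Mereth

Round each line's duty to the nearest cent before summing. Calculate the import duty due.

€14,452.94

Line 1 (04.81, Hesay, 3,150 units, €57,550.50):
Base rate for 04.81 is 5.5%.
Origin Hesay qualifies under the Tyria–Hesay agreement and 04.81 is covered: preferential rate Free applies instead.
The additional-duty order on 04.81 targets Quenune, not Hesay; it does not apply.
Duty = €57,550.50 × 0% = €0.00.
Line 2 (64.15, Hesay, 2,536 kg, €71,236.24):
Base rate for 64.15 is 19% + €1.20/kg.
Origin Hesay qualifies under the Tyria–Hesay agreement and 64.15 is covered: preferential rate Free applies instead.
Duty = €71,236.24 × 0% = €0.00.
Line 3 (65.47, Mereth, 672 kg, €118,198.08):
Base rate for 65.47 is 11.5% + €1.28/kg.
The additional-duty order on 65.47 targets Quenune, not Mereth; it does not apply.
Duty = €118,198.08 × 11.5% + 672 × €1.28 = €14,452.94.
Total = €0.00 + €0.00 + €14,452.94 = €14,452.94.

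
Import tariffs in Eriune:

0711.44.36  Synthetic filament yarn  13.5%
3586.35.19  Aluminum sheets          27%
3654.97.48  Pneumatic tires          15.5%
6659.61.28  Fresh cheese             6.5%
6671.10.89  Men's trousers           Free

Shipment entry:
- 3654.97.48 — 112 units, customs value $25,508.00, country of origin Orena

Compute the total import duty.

Line 1 (3654.97.48, Orena, 112 units, $25,508.00):
Base rate for 3654.97.48 is 15.5%.
Duty = $25,508.00 × 15.5% = $3,953.74.

$3,953.74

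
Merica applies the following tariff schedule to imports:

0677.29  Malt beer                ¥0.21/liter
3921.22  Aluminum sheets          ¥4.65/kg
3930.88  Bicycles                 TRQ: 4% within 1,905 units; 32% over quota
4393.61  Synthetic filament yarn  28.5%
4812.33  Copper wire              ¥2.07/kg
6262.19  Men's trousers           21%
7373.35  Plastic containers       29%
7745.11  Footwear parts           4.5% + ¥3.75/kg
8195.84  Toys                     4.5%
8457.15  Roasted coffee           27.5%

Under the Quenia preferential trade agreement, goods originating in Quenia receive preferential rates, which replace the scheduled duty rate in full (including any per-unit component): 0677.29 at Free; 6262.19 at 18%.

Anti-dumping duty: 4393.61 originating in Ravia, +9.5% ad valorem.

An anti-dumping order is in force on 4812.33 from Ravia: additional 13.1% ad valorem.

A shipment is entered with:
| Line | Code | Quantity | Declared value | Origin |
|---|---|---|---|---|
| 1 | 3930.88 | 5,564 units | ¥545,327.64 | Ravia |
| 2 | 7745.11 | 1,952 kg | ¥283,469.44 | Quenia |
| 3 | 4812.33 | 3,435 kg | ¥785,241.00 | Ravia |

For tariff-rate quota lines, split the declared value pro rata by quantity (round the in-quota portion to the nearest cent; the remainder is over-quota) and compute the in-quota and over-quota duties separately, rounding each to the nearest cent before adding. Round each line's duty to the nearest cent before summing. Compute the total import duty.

¥252,279.45

Line 1 (3930.88, Ravia, 5,564 units, ¥545,327.64):
Code 3930.88 is under a tariff-rate quota (threshold 1,905 units). In-quota: 1,905 units at 4%; over-quota: 3,659 units at 32%.
Pro-rata value split: in-quota = ¥545,327.64 × 1,905/5,564 = ¥186,709.05; over-quota = ¥545,327.64 − ¥186,709.05 = ¥358,618.59.
In-quota duty = ¥186,709.05 × 4% = ¥7,468.36. Over-quota duty = ¥358,618.59 × 32% = ¥114,757.95.
Line duty = ¥7,468.36 + ¥114,757.95 = ¥122,226.31.
Line 2 (7745.11, Quenia, 1,952 kg, ¥283,469.44):
Base rate for 7745.11 is 4.5% + ¥3.75/kg.
Origin Quenia is the FTA partner but 7745.11 is not on the preference list; base rate stands.
Duty = ¥283,469.44 × 4.5% + 1,952 × ¥3.75 = ¥20,076.12.
Line 3 (4812.33, Ravia, 3,435 kg, ¥785,241.00):
Base rate for 4812.33 is ¥2.07/kg.
Additional duty on 4812.33 from Ravia: +13.1% ad valorem. Applied ad valorem rate = 13.1%.
Duty = ¥785,241.00 × 13.1% + 3,435 × ¥2.07 = ¥109,977.02.
Total = ¥122,226.31 + ¥20,076.12 + ¥109,977.02 = ¥252,279.45.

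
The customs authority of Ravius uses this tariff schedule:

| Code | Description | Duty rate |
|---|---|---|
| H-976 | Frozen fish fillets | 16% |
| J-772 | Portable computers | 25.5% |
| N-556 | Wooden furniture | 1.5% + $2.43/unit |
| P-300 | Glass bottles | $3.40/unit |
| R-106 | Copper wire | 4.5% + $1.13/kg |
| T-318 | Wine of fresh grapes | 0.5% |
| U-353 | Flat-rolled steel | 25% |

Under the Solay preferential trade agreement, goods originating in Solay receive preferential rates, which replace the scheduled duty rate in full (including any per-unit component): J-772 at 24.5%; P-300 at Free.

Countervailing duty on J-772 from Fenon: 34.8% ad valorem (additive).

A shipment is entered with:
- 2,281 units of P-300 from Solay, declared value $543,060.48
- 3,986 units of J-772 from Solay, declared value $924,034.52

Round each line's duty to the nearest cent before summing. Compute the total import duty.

$226,388.46

Line 1 (P-300, Solay, 2,281 units, $543,060.48):
Base rate for P-300 is $3.40/unit.
Origin Solay qualifies under the Ravius–Solay agreement and P-300 is covered: preferential rate Free applies instead.
Duty = $543,060.48 × 0% = $0.00.
Line 2 (J-772, Solay, 3,986 units, $924,034.52):
Base rate for J-772 is 25.5%.
Origin Solay qualifies under the Ravius–Solay agreement and J-772 is covered: preferential rate 24.5% applies instead.
The additional-duty order on J-772 targets Fenon, not Solay; it does not apply.
Duty = $924,034.52 × 24.5% = $226,388.46.
Total = $0.00 + $226,388.46 = $226,388.46.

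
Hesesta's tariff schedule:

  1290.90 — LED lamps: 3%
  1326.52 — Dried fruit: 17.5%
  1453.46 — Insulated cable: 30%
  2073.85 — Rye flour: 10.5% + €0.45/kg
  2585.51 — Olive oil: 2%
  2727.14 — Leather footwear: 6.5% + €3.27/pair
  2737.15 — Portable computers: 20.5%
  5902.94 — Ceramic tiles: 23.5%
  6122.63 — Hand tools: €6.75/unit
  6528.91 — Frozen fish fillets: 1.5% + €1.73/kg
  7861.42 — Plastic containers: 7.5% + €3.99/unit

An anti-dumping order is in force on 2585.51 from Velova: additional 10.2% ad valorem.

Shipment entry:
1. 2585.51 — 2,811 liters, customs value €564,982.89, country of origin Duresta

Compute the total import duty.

€11,299.66

Line 1 (2585.51, Duresta, 2,811 liters, €564,982.89):
Base rate for 2585.51 is 2%.
The additional-duty order on 2585.51 targets Velova, not Duresta; it does not apply.
Duty = €564,982.89 × 2% = €11,299.66.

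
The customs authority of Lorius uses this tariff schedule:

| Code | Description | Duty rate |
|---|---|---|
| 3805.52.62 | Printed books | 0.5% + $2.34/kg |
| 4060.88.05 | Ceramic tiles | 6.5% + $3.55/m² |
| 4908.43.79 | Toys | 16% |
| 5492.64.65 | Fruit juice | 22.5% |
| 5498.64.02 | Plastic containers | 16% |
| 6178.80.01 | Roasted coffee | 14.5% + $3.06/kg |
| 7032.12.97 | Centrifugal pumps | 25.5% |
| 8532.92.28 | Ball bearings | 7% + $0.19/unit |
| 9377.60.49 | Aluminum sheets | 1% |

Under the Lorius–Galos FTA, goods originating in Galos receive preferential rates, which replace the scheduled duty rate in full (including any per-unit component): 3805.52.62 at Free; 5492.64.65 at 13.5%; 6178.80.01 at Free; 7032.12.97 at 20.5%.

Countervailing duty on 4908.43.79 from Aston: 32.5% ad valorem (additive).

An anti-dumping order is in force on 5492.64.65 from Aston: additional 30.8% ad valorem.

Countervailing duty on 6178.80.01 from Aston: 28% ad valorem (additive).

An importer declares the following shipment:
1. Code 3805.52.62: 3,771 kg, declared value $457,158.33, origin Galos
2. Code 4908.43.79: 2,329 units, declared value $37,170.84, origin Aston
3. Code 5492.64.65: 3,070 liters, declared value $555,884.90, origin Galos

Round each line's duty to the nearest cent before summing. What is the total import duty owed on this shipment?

$93,072.32

Line 1 (3805.52.62, Galos, 3,771 kg, $457,158.33):
Base rate for 3805.52.62 is 0.5% + $2.34/kg.
Origin Galos qualifies under the Lorius–Galos agreement and 3805.52.62 is covered: preferential rate Free applies instead.
Duty = $457,158.33 × 0% = $0.00.
Line 2 (4908.43.79, Aston, 2,329 units, $37,170.84):
Base rate for 4908.43.79 is 16%.
Additional duty on 4908.43.79 from Aston: +32.5%. Applied ad valorem rate: 16% + 32.5% = 48.5%.
Duty = $37,170.84 × 48.5% = $18,027.86.
Line 3 (5492.64.65, Galos, 3,070 liters, $555,884.90):
Base rate for 5492.64.65 is 22.5%.
Origin Galos qualifies under the Lorius–Galos agreement and 5492.64.65 is covered: preferential rate 13.5% applies instead.
The additional-duty order on 5492.64.65 targets Aston, not Galos; it does not apply.
Duty = $555,884.90 × 13.5% = $75,044.46.
Total = $0.00 + $18,027.86 + $75,044.46 = $93,072.32.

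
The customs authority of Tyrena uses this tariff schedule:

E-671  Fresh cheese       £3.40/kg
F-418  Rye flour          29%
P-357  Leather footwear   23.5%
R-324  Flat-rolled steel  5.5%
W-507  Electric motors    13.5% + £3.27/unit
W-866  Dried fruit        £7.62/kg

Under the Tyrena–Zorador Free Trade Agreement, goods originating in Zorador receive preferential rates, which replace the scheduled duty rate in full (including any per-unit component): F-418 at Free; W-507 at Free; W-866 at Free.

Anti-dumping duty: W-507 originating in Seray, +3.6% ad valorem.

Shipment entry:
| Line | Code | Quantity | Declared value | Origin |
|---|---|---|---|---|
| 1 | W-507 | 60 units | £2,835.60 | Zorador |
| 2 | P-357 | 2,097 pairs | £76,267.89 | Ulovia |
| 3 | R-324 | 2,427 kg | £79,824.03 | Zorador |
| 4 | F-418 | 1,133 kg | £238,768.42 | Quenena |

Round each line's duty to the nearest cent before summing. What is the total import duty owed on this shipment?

£91,556.11

Line 1 (W-507, Zorador, 60 units, £2,835.60):
Base rate for W-507 is 13.5% + £3.27/unit.
Origin Zorador qualifies under the Tyrena–Zorador agreement and W-507 is covered: preferential rate Free applies instead.
The additional-duty order on W-507 targets Seray, not Zorador; it does not apply.
Duty = £2,835.60 × 0% = £0.00.
Line 2 (P-357, Ulovia, 2,097 pairs, £76,267.89):
Base rate for P-357 is 23.5%.
Duty = £76,267.89 × 23.5% = £17,922.95.
Line 3 (R-324, Zorador, 2,427 kg, £79,824.03):
Base rate for R-324 is 5.5%.
Origin Zorador is the FTA partner but R-324 is not on the preference list; base rate stands.
Duty = £79,824.03 × 5.5% = £4,390.32.
Line 4 (F-418, Quenena, 1,133 kg, £238,768.42):
Base rate for F-418 is 29%.
F-418 has an FTA preferential rate, but origin Quenena is not Zorador; base rate stands.
Duty = £238,768.42 × 29% = £69,242.84.
Total = £0.00 + £17,922.95 + £4,390.32 + £69,242.84 = £91,556.11.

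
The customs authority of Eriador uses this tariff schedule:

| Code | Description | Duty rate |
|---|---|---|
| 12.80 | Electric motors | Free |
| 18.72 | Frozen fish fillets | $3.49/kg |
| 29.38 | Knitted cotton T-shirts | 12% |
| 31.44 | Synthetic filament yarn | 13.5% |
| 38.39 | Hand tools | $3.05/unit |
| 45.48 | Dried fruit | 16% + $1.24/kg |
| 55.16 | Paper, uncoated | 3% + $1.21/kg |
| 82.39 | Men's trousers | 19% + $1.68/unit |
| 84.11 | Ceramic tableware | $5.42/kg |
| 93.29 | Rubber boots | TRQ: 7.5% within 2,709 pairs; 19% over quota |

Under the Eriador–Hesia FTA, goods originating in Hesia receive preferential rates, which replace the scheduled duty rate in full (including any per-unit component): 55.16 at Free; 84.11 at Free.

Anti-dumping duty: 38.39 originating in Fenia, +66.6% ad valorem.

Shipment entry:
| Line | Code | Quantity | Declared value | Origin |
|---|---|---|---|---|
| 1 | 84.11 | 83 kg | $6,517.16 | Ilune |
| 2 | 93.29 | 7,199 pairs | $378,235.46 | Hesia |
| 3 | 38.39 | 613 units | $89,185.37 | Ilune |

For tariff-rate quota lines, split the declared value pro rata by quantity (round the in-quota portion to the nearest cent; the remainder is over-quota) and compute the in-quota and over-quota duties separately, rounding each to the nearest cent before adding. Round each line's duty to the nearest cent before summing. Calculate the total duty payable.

$57,816.19

Line 1 (84.11, Ilune, 83 kg, $6,517.16):
Base rate for 84.11 is $5.42/kg.
84.11 has an FTA preferential rate, but origin Ilune is not Hesia; base rate stands.
Duty = 83 × $5.42 = $449.86.
Line 2 (93.29, Hesia, 7,199 pairs, $378,235.46):
Code 93.29 is under a tariff-rate quota (threshold 2,709 pairs). In-quota: 2,709 pairs at 7.5%; over-quota: 4,490 pairs at 19%.
Pro-rata value split: in-quota = $378,235.46 × 2,709/7,199 = $142,330.86; over-quota = $378,235.46 − $142,330.86 = $235,904.60.
In-quota duty = $142,330.86 × 7.5% = $10,674.81. Over-quota duty = $235,904.60 × 19% = $44,821.87.
Line duty = $10,674.81 + $44,821.87 = $55,496.68.
Line 3 (38.39, Ilune, 613 units, $89,185.37):
Base rate for 38.39 is $3.05/unit.
The additional-duty order on 38.39 targets Fenia, not Ilune; it does not apply.
Duty = 613 × $3.05 = $1,869.65.
Total = $449.86 + $55,496.68 + $1,869.65 = $57,816.19.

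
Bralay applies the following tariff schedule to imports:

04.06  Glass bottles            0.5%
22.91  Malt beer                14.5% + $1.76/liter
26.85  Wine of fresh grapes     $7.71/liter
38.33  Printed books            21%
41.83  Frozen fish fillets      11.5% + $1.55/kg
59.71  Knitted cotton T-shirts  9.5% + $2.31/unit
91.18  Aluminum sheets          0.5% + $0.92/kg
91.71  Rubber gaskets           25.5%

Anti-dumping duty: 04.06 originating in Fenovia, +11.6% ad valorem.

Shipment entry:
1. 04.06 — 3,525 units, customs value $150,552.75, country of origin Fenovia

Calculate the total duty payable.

Line 1 (04.06, Fenovia, 3,525 units, $150,552.75):
Base rate for 04.06 is 0.5%.
Additional duty on 04.06 from Fenovia: +11.6%. Applied ad valorem rate: 0.5% + 11.6% = 12.1%.
Duty = $150,552.75 × 12.1% = $18,216.88.

$18,216.88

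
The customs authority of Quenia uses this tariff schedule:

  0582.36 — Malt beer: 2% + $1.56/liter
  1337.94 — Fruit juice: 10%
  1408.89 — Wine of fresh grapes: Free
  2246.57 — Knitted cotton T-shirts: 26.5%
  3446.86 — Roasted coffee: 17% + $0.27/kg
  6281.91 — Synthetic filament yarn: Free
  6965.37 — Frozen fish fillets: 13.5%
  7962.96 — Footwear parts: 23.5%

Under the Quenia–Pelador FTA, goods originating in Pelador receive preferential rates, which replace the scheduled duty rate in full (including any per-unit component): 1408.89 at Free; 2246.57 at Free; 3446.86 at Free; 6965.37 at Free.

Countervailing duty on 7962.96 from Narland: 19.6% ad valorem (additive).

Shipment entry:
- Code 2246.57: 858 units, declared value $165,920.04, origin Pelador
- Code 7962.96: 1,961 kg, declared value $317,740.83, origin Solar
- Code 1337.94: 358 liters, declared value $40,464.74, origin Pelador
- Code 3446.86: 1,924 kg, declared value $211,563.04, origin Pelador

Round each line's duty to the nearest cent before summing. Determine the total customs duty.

Line 1 (2246.57, Pelador, 858 units, $165,920.04):
Base rate for 2246.57 is 26.5%.
Origin Pelador qualifies under the Quenia–Pelador agreement and 2246.57 is covered: preferential rate Free applies instead.
Duty = $165,920.04 × 0% = $0.00.
Line 2 (7962.96, Solar, 1,961 kg, $317,740.83):
Base rate for 7962.96 is 23.5%.
The additional-duty order on 7962.96 targets Narland, not Solar; it does not apply.
Duty = $317,740.83 × 23.5% = $74,669.10.
Line 3 (1337.94, Pelador, 358 liters, $40,464.74):
Base rate for 1337.94 is 10%.
Origin Pelador is the FTA partner but 1337.94 is not on the preference list; base rate stands.
Duty = $40,464.74 × 10% = $4,046.47.
Line 4 (3446.86, Pelador, 1,924 kg, $211,563.04):
Base rate for 3446.86 is 17% + $0.27/kg.
Origin Pelador qualifies under the Quenia–Pelador agreement and 3446.86 is covered: preferential rate Free applies instead.
Duty = $211,563.04 × 0% = $0.00.
Total = $0.00 + $74,669.10 + $4,046.47 + $0.00 = $78,715.57.

$78,715.57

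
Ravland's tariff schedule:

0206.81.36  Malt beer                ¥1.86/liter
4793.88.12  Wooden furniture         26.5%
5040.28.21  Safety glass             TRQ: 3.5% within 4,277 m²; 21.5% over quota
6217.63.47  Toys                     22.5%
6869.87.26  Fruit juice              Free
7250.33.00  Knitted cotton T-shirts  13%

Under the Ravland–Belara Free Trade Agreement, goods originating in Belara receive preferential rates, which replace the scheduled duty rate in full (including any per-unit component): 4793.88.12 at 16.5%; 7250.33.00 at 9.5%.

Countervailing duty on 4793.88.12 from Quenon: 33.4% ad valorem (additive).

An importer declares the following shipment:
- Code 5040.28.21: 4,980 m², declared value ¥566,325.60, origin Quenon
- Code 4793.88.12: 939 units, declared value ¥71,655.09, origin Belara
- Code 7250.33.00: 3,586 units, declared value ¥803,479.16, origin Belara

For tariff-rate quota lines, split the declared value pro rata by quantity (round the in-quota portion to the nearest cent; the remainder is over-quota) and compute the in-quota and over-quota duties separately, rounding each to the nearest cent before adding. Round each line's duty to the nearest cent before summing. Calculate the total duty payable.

Line 1 (5040.28.21, Quenon, 4,980 m², ¥566,325.60):
Code 5040.28.21 is under a tariff-rate quota (threshold 4,277 m²). In-quota: 4,277 m² at 3.5%; over-quota: 703 m² at 21.5%.
Pro-rata value split: in-quota = ¥566,325.60 × 4,277/4,980 = ¥486,380.44; over-quota = ¥566,325.60 − ¥486,380.44 = ¥79,945.16.
In-quota duty = ¥486,380.44 × 3.5% = ¥17,023.32. Over-quota duty = ¥79,945.16 × 21.5% = ¥17,188.21.
Line duty = ¥17,023.32 + ¥17,188.21 = ¥34,211.53.
Line 2 (4793.88.12, Belara, 939 units, ¥71,655.09):
Base rate for 4793.88.12 is 26.5%.
Origin Belara qualifies under the Ravland–Belara agreement and 4793.88.12 is covered: preferential rate 16.5% applies instead.
The additional-duty order on 4793.88.12 targets Quenon, not Belara; it does not apply.
Duty = ¥71,655.09 × 16.5% = ¥11,823.09.
Line 3 (7250.33.00, Belara, 3,586 units, ¥803,479.16):
Base rate for 7250.33.00 is 13%.
Origin Belara qualifies under the Ravland–Belara agreement and 7250.33.00 is covered: preferential rate 9.5% applies instead.
Duty = ¥803,479.16 × 9.5% = ¥76,330.52.
Total = ¥34,211.53 + ¥11,823.09 + ¥76,330.52 = ¥122,365.14.

¥122,365.14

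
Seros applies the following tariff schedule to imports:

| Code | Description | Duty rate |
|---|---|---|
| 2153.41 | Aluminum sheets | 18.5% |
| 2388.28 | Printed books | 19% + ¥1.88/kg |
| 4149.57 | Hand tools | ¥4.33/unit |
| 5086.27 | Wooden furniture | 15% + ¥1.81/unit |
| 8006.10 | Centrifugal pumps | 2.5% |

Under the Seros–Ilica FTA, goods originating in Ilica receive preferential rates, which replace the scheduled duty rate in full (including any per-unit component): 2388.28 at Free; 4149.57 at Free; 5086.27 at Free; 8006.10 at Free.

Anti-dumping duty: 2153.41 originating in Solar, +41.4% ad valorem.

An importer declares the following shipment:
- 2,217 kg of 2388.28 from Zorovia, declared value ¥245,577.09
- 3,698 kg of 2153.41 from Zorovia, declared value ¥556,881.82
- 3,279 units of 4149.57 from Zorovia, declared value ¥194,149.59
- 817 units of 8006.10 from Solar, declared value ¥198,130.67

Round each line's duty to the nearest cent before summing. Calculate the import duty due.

¥173,002.09

Line 1 (2388.28, Zorovia, 2,217 kg, ¥245,577.09):
Base rate for 2388.28 is 19% + ¥1.88/kg.
2388.28 has an FTA preferential rate, but origin Zorovia is not Ilica; base rate stands.
Duty = ¥245,577.09 × 19% + 2,217 × ¥1.88 = ¥50,827.61.
Line 2 (2153.41, Zorovia, 3,698 kg, ¥556,881.82):
Base rate for 2153.41 is 18.5%.
The additional-duty order on 2153.41 targets Solar, not Zorovia; it does not apply.
Duty = ¥556,881.82 × 18.5% = ¥103,023.14.
Line 3 (4149.57, Zorovia, 3,279 units, ¥194,149.59):
Base rate for 4149.57 is ¥4.33/unit.
4149.57 has an FTA preferential rate, but origin Zorovia is not Ilica; base rate stands.
Duty = 3,279 × ¥4.33 = ¥14,198.07.
Line 4 (8006.10, Solar, 817 units, ¥198,130.67):
Base rate for 8006.10 is 2.5%.
8006.10 has an FTA preferential rate, but origin Solar is not Ilica; base rate stands.
Duty = ¥198,130.67 × 2.5% = ¥4,953.27.
Total = ¥50,827.61 + ¥103,023.14 + ¥14,198.07 + ¥4,953.27 = ¥173,002.09.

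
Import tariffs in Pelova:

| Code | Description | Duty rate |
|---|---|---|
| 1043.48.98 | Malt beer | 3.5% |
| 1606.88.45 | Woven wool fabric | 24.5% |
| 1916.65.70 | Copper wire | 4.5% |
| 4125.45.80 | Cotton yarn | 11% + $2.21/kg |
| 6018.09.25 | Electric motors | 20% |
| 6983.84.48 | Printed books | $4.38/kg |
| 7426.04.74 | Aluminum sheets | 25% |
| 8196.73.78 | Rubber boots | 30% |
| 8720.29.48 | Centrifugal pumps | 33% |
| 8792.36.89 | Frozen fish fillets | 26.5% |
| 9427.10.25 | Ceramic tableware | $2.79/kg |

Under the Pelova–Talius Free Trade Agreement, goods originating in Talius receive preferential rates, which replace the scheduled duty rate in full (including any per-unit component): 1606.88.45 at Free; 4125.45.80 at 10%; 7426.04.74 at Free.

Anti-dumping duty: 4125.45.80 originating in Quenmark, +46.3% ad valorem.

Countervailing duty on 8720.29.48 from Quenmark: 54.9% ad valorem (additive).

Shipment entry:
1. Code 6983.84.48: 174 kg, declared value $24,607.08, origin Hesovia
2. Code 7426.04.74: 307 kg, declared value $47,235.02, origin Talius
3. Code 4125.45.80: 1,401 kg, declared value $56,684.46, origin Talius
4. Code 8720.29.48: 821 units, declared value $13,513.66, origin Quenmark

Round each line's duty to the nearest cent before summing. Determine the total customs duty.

Line 1 (6983.84.48, Hesovia, 174 kg, $24,607.08):
Base rate for 6983.84.48 is $4.38/kg.
Duty = 174 × $4.38 = $762.12.
Line 2 (7426.04.74, Talius, 307 kg, $47,235.02):
Base rate for 7426.04.74 is 25%.
Origin Talius qualifies under the Pelova–Talius agreement and 7426.04.74 is covered: preferential rate Free applies instead.
Duty = $47,235.02 × 0% = $0.00.
Line 3 (4125.45.80, Talius, 1,401 kg, $56,684.46):
Base rate for 4125.45.80 is 11% + $2.21/kg.
Origin Talius qualifies under the Pelova–Talius agreement and 4125.45.80 is covered: preferential rate 10% applies instead.
The additional-duty order on 4125.45.80 targets Quenmark, not Talius; it does not apply.
Duty = $56,684.46 × 10% = $5,668.45.
Line 4 (8720.29.48, Quenmark, 821 units, $13,513.66):
Base rate for 8720.29.48 is 33%.
Additional duty on 8720.29.48 from Quenmark: +54.9%. Applied ad valorem rate: 33% + 54.9% = 87.9%.
Duty = $13,513.66 × 87.9% = $11,878.51.
Total = $762.12 + $0.00 + $5,668.45 + $11,878.51 = $18,309.08.

$18,309.08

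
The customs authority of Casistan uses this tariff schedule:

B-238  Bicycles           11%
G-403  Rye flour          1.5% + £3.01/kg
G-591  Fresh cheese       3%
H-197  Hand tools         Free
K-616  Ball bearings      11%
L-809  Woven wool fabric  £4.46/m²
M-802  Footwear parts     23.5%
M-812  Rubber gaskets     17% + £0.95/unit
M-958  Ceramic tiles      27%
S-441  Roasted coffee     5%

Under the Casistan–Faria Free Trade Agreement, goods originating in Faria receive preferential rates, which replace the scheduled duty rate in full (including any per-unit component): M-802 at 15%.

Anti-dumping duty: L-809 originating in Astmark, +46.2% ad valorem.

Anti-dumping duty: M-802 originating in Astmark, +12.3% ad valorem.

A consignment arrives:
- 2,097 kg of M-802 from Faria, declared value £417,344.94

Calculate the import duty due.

Line 1 (M-802, Faria, 2,097 kg, £417,344.94):
Base rate for M-802 is 23.5%.
Origin Faria qualifies under the Casistan–Faria agreement and M-802 is covered: preferential rate 15% applies instead.
The additional-duty order on M-802 targets Astmark, not Faria; it does not apply.
Duty = £417,344.94 × 15% = £62,601.74.

£62,601.74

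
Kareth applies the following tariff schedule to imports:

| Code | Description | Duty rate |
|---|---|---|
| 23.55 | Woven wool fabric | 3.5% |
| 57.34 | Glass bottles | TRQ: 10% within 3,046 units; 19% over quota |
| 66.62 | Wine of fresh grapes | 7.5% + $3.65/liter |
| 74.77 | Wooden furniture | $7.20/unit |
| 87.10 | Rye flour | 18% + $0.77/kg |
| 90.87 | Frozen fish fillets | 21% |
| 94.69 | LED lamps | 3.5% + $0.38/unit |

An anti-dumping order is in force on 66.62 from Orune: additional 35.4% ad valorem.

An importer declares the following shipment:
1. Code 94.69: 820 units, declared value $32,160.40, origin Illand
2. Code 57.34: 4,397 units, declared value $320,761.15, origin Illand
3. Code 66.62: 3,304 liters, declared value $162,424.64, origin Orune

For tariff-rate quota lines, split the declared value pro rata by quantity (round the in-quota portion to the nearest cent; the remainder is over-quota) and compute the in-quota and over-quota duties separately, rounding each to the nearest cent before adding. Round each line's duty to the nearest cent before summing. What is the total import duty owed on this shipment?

$124,123.09

Line 1 (94.69, Illand, 820 units, $32,160.40):
Base rate for 94.69 is 3.5% + $0.38/unit.
Duty = $32,160.40 × 3.5% + 820 × $0.38 = $1,437.21.
Line 2 (57.34, Illand, 4,397 units, $320,761.15):
Code 57.34 is under a tariff-rate quota (threshold 3,046 units). In-quota: 3,046 units at 10%; over-quota: 1,351 units at 19%.
Pro-rata value split: in-quota = $320,761.15 × 3,046/4,397 = $222,205.70; over-quota = $320,761.15 − $222,205.70 = $98,555.45.
In-quota duty = $222,205.70 × 10% = $22,220.57. Over-quota duty = $98,555.45 × 19% = $18,725.54.
Line duty = $22,220.57 + $18,725.54 = $40,946.11.
Line 3 (66.62, Orune, 3,304 liters, $162,424.64):
Base rate for 66.62 is 7.5% + $3.65/liter.
Additional duty on 66.62 from Orune: +35.4%. Applied ad valorem rate: 7.5% + 35.4% = 42.9%.
Duty = $162,424.64 × 42.9% + 3,304 × $3.65 = $81,739.77.
Total = $1,437.21 + $40,946.11 + $81,739.77 = $124,123.09.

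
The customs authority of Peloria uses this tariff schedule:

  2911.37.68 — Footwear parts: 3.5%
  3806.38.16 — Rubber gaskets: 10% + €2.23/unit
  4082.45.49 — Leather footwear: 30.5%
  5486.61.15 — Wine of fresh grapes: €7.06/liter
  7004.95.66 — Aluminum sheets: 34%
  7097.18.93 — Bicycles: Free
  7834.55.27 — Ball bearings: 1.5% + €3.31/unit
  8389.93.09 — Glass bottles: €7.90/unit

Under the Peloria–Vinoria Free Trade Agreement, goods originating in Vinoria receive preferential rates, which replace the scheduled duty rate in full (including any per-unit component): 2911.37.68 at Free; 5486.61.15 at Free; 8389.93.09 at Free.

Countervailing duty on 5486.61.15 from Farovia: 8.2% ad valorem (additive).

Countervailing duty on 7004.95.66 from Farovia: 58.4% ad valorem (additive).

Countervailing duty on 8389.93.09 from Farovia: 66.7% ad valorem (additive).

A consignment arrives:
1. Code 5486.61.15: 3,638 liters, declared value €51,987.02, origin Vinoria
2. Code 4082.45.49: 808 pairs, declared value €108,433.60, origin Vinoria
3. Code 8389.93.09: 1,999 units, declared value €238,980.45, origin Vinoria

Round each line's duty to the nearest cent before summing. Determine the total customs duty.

€33,072.25

Line 1 (5486.61.15, Vinoria, 3,638 liters, €51,987.02):
Base rate for 5486.61.15 is €7.06/liter.
Origin Vinoria qualifies under the Peloria–Vinoria agreement and 5486.61.15 is covered: preferential rate Free applies instead.
The additional-duty order on 5486.61.15 targets Farovia, not Vinoria; it does not apply.
Duty = €51,987.02 × 0% = €0.00.
Line 2 (4082.45.49, Vinoria, 808 pairs, €108,433.60):
Base rate for 4082.45.49 is 30.5%.
Origin Vinoria is the FTA partner but 4082.45.49 is not on the preference list; base rate stands.
Duty = €108,433.60 × 30.5% = €33,072.25.
Line 3 (8389.93.09, Vinoria, 1,999 units, €238,980.45):
Base rate for 8389.93.09 is €7.90/unit.
Origin Vinoria qualifies under the Peloria–Vinoria agreement and 8389.93.09 is covered: preferential rate Free applies instead.
The additional-duty order on 8389.93.09 targets Farovia, not Vinoria; it does not apply.
Duty = €238,980.45 × 0% = €0.00.
Total = €0.00 + €33,072.25 + €0.00 = €33,072.25.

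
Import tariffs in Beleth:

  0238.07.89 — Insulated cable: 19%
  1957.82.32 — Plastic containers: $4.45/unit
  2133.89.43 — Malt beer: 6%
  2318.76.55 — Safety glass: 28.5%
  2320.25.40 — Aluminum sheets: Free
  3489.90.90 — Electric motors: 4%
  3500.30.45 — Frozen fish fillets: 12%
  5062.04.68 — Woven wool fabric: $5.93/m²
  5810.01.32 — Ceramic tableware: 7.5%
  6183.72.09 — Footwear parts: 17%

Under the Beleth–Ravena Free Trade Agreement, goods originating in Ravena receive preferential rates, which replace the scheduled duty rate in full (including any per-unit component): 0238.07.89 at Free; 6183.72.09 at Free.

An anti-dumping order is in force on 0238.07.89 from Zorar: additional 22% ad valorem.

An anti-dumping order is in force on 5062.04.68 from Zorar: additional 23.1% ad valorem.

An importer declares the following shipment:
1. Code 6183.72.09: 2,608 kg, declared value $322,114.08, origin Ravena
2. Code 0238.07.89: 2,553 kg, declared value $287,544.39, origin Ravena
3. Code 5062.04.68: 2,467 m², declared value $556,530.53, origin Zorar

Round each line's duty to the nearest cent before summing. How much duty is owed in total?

Line 1 (6183.72.09, Ravena, 2,608 kg, $322,114.08):
Base rate for 6183.72.09 is 17%.
Origin Ravena qualifies under the Beleth–Ravena agreement and 6183.72.09 is covered: preferential rate Free applies instead.
Duty = $322,114.08 × 0% = $0.00.
Line 2 (0238.07.89, Ravena, 2,553 kg, $287,544.39):
Base rate for 0238.07.89 is 19%.
Origin Ravena qualifies under the Beleth–Ravena agreement and 0238.07.89 is covered: preferential rate Free applies instead.
The additional-duty order on 0238.07.89 targets Zorar, not Ravena; it does not apply.
Duty = $287,544.39 × 0% = $0.00.
Line 3 (5062.04.68, Zorar, 2,467 m², $556,530.53):
Base rate for 5062.04.68 is $5.93/m².
Additional duty on 5062.04.68 from Zorar: +23.1% ad valorem. Applied ad valorem rate = 23.1%.
Duty = $556,530.53 × 23.1% + 2,467 × $5.93 = $143,187.86.
Total = $0.00 + $0.00 + $143,187.86 = $143,187.86.

$143,187.86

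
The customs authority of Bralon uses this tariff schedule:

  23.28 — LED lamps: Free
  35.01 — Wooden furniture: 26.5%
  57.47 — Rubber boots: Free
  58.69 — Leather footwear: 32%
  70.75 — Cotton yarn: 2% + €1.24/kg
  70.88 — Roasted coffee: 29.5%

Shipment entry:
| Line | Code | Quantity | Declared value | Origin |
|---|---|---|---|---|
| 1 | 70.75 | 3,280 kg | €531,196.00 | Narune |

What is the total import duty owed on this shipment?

Line 1 (70.75, Narune, 3,280 kg, €531,196.00):
Base rate for 70.75 is 2% + €1.24/kg.
Duty = €531,196.00 × 2% + 3,280 × €1.24 = €14,691.12.

€14,691.12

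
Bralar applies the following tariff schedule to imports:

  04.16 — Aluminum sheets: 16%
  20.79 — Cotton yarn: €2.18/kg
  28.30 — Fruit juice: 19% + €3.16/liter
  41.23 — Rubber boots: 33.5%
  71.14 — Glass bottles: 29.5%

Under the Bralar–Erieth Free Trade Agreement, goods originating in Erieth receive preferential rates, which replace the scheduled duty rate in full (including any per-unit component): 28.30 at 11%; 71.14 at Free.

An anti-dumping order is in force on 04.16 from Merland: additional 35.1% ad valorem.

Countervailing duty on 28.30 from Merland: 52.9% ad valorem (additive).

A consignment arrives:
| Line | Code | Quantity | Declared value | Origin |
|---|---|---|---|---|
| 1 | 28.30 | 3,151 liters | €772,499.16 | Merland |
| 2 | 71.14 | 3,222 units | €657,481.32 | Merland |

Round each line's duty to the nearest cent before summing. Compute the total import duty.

Line 1 (28.30, Merland, 3,151 liters, €772,499.16):
Base rate for 28.30 is 19% + €3.16/liter.
28.30 has an FTA preferential rate, but origin Merland is not Erieth; base rate stands.
Additional duty on 28.30 from Merland: +52.9%. Applied ad valorem rate: 19% + 52.9% = 71.9%.
Duty = €772,499.16 × 71.9% + 3,151 × €3.16 = €565,384.06.
Line 2 (71.14, Merland, 3,222 units, €657,481.32):
Base rate for 71.14 is 29.5%.
71.14 has an FTA preferential rate, but origin Merland is not Erieth; base rate stands.
Duty = €657,481.32 × 29.5% = €193,956.99.
Total = €565,384.06 + €193,956.99 = €759,341.05.

€759,341.05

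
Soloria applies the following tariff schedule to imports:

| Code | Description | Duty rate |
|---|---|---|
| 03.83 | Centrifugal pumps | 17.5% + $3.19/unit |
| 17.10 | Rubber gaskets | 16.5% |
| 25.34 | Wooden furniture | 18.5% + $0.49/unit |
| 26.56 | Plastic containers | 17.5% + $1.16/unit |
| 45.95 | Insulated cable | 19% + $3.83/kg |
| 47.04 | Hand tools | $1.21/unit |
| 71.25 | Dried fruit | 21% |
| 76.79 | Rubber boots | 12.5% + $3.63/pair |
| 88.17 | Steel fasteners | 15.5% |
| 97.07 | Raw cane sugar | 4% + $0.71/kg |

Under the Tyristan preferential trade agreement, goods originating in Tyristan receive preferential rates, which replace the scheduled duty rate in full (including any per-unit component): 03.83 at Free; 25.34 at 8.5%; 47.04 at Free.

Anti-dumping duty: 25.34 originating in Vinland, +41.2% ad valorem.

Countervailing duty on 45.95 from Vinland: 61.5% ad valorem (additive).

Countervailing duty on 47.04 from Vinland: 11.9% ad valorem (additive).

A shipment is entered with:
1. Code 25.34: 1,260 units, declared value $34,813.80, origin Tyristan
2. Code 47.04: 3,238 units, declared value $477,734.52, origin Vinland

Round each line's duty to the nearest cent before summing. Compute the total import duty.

$63,727.56

Line 1 (25.34, Tyristan, 1,260 units, $34,813.80):
Base rate for 25.34 is 18.5% + $0.49/unit.
Origin Tyristan qualifies under the Soloria–Tyristan agreement and 25.34 is covered: preferential rate 8.5% applies instead.
The additional-duty order on 25.34 targets Vinland, not Tyristan; it does not apply.
Duty = $34,813.80 × 8.5% = $2,959.17.
Line 2 (47.04, Vinland, 3,238 units, $477,734.52):
Base rate for 47.04 is $1.21/unit.
47.04 has an FTA preferential rate, but origin Vinland is not Tyristan; base rate stands.
Additional duty on 47.04 from Vinland: +11.9% ad valorem. Applied ad valorem rate = 11.9%.
Duty = $477,734.52 × 11.9% + 3,238 × $1.21 = $60,768.39.
Total = $2,959.17 + $60,768.39 = $63,727.56.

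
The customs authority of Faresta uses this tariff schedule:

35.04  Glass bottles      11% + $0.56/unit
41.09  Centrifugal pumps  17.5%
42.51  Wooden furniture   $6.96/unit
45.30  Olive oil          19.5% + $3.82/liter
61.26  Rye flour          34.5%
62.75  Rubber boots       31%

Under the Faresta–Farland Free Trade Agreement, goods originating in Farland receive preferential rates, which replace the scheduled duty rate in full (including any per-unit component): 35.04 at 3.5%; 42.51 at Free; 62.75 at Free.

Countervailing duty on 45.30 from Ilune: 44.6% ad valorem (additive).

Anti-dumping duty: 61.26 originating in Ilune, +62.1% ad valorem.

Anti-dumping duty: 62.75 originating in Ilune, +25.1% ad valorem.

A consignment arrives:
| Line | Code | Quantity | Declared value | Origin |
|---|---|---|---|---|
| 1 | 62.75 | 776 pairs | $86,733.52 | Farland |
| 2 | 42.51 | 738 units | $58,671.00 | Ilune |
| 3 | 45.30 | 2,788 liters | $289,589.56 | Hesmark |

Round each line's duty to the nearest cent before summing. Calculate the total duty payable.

$72,256.60

Line 1 (62.75, Farland, 776 pairs, $86,733.52):
Base rate for 62.75 is 31%.
Origin Farland qualifies under the Faresta–Farland agreement and 62.75 is covered: preferential rate Free applies instead.
The additional-duty order on 62.75 targets Ilune, not Farland; it does not apply.
Duty = $86,733.52 × 0% = $0.00.
Line 2 (42.51, Ilune, 738 units, $58,671.00):
Base rate for 42.51 is $6.96/unit.
42.51 has an FTA preferential rate, but origin Ilune is not Farland; base rate stands.
Duty = 738 × $6.96 = $5,136.48.
Line 3 (45.30, Hesmark, 2,788 liters, $289,589.56):
Base rate for 45.30 is 19.5% + $3.82/liter.
The additional-duty order on 45.30 targets Ilune, not Hesmark; it does not apply.
Duty = $289,589.56 × 19.5% + 2,788 × $3.82 = $67,120.12.
Total = $0.00 + $5,136.48 + $67,120.12 = $72,256.60.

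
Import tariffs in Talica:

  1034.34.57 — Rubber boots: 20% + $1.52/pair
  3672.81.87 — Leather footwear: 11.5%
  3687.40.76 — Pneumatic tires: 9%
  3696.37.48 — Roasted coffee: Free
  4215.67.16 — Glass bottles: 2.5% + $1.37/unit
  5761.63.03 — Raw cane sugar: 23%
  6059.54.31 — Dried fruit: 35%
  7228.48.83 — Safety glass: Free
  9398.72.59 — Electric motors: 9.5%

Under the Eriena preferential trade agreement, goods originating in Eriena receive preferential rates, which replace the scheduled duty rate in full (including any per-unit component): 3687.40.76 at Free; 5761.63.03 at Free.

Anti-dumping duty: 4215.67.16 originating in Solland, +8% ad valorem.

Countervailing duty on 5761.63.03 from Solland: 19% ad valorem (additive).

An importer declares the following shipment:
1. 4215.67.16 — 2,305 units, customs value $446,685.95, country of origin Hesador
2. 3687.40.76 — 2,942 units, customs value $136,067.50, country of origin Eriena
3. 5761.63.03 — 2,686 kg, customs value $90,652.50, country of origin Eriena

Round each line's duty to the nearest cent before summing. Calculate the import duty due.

Line 1 (4215.67.16, Hesador, 2,305 units, $446,685.95):
Base rate for 4215.67.16 is 2.5% + $1.37/unit.
The additional-duty order on 4215.67.16 targets Solland, not Hesador; it does not apply.
Duty = $446,685.95 × 2.5% + 2,305 × $1.37 = $14,325.00.
Line 2 (3687.40.76, Eriena, 2,942 units, $136,067.50):
Base rate for 3687.40.76 is 9%.
Origin Eriena qualifies under the Talica–Eriena agreement and 3687.40.76 is covered: preferential rate Free applies instead.
Duty = $136,067.50 × 0% = $0.00.
Line 3 (5761.63.03, Eriena, 2,686 kg, $90,652.50):
Base rate for 5761.63.03 is 23%.
Origin Eriena qualifies under the Talica–Eriena agreement and 5761.63.03 is covered: preferential rate Free applies instead.
The additional-duty order on 5761.63.03 targets Solland, not Eriena; it does not apply.
Duty = $90,652.50 × 0% = $0.00.
Total = $14,325.00 + $0.00 + $0.00 = $14,325.00.

$14,325.00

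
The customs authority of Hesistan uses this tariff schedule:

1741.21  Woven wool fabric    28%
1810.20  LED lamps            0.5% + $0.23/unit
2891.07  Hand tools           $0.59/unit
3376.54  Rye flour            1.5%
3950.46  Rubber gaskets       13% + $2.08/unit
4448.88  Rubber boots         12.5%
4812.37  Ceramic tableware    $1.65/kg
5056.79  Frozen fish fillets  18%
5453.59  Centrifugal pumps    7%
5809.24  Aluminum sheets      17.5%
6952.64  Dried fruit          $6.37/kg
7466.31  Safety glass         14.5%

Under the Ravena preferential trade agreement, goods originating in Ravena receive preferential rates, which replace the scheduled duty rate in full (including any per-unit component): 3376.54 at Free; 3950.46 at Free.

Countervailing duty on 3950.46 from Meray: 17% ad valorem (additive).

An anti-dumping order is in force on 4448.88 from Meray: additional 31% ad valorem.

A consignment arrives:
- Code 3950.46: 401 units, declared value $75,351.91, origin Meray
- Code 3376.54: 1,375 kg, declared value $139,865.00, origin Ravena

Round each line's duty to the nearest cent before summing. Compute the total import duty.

Line 1 (3950.46, Meray, 401 units, $75,351.91):
Base rate for 3950.46 is 13% + $2.08/unit.
3950.46 has an FTA preferential rate, but origin Meray is not Ravena; base rate stands.
Additional duty on 3950.46 from Meray: +17%. Applied ad valorem rate: 13% + 17% = 30%.
Duty = $75,351.91 × 30% + 401 × $2.08 = $23,439.65.
Line 2 (3376.54, Ravena, 1,375 kg, $139,865.00):
Base rate for 3376.54 is 1.5%.
Origin Ravena qualifies under the Hesistan–Ravena agreement and 3376.54 is covered: preferential rate Free applies instead.
Duty = $139,865.00 × 0% = $0.00.
Total = $23,439.65 + $0.00 = $23,439.65.

$23,439.65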